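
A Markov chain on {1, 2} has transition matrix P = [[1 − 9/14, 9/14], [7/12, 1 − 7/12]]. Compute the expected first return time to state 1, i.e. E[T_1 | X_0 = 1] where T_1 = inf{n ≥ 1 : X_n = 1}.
E[T_1 | X_0 = 1] = 1/π_1 = 103/49

For an irreducible recurrent Markov chain with stationary distribution π, E[T_i | X_0 = i] = 1/π_i (Kac's formula). Here π_1 = (7/12)/(9/14 + 7/12) = (7/12)/(103/84) = 49/103, so E[T_1 | X_0 = 1] = 1/π_1 = (9/14 + 7/12)/(7/12) = (103/84)/(7/12) = 103/49.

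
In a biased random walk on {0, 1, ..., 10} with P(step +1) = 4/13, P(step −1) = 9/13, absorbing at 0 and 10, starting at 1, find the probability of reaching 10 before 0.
P(hit 10 before 0) = (1 − (9/4)^1) / (1 − (9/4)^10) = 262144/697147165

Let u_k denote P(reach 10 before 0 | start at k). Boundary: u_0 = 0, u_10 = 1. Recurrence: u_k = 4/13·u_{k+1} + 9/13·u_{k-1} for 1 ≤ k ≤ 9. Try u_k = A + B·r^k with r = q/p = (9/13)/(4/13) = 9/4. Substitution satisfies the recurrence; boundary conditions give:
  u_k = (1 − r^k) / (1 − r^N) = (1 − (9/4)^1) / (1 − (9/4)^10) = 262144/697147165.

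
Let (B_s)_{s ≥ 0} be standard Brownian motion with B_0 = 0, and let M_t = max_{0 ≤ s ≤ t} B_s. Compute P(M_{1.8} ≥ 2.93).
P(M_{1.8} ≥ 2.93) = 2·P(B_{1.8} ≥ 2.93) = 2(1 − Φ(2.93/√1.8)) ≈ 0.0290

By the reflection principle for Brownian motion, P(M_t ≥ a) = 2 · P(B_t ≥ a) for a ≥ 0. Since B_t ~ N(0, t), P(B_t ≥ 2.93) = 1 − Φ(2.93/√t) = 1 − Φ(2.93/√1.8) = 1 − Φ(2.1839). So
  P(M_{1.8} ≥ 2.93) = 2(1 − Φ(2.1839)) ≈ 0.0290.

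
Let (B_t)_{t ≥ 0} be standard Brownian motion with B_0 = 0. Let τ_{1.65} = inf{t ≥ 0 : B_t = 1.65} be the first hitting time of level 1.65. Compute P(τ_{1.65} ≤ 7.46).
P(τ_{1.65} ≤ 7.46) = 2(1 − Φ(1.65/√7.46)) = 2(1 − Φ(0.6041)) ≈ 0.5458

By the reflection principle for standard BM, P(τ_b ≤ t) = 2 · P(B_t ≥ b). Since B_t ~ N(0, t), P(B_t ≥ 1.65) = 1 − Φ(1.65/√t) = 1 − Φ(1.65/√7.46) = 1 − Φ(0.6041) ≈ 0.27289. Doubling: P(τ_{1.65} ≤ 7.46) ≈ 2 · 0.27289 = 0.54578 ≈ 0.5458.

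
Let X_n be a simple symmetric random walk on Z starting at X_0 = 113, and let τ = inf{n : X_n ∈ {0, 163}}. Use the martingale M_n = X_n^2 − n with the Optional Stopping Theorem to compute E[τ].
E[τ] = 5650

M_n = X_n^2 − n is a martingale (since E[X_{n+1}^2 | F_n] = X_n^2 + 1). By OST (τ has finite mean in a bounded region), E[M_τ] = E[M_0] = X_0^2 − 0 = 113^2 = 12769. Also E[M_τ] = E[X_τ^2] − E[τ]. The walk exits at 0 or 163, with P(hit 163 first) = 113/163, so E[X_τ^2] = 163^2 · 113/163 + 0 = 18419. Thus E[τ] = E[X_τ^2] − E[M_τ] = 18419 − 12769 = 5650 = 113(163 − 113) = 5650.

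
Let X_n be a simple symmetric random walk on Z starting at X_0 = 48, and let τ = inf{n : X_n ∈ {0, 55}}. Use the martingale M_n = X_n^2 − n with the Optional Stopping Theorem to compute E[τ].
E[τ] = 336

M_n = X_n^2 − n is a martingale (since E[X_{n+1}^2 | F_n] = X_n^2 + 1). By OST (τ has finite mean in a bounded region), E[M_τ] = E[M_0] = X_0^2 − 0 = 48^2 = 2304. Also E[M_τ] = E[X_τ^2] − E[τ]. The walk exits at 0 or 55, with P(hit 55 first) = 48/55, so E[X_τ^2] = 55^2 · 48/55 + 0 = 2640. Thus E[τ] = E[X_τ^2] − E[M_τ] = 2640 − 2304 = 336 = 48(55 − 48) = 336.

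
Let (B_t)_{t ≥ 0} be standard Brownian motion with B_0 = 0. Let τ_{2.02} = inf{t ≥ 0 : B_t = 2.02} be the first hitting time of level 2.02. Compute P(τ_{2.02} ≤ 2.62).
P(τ_{2.02} ≤ 2.62) = 2(1 − Φ(2.02/√2.62)) = 2(1 − Φ(1.2480)) ≈ 0.2120

By the reflection principle for standard BM, P(τ_b ≤ t) = 2 · P(B_t ≥ b). Since B_t ~ N(0, t), P(B_t ≥ 2.02) = 1 − Φ(2.02/√t) = 1 − Φ(2.02/√2.62) = 1 − Φ(1.2480) ≈ 0.10602. Doubling: P(τ_{2.02} ≤ 2.62) ≈ 2 · 0.10602 = 0.21204 ≈ 0.2120.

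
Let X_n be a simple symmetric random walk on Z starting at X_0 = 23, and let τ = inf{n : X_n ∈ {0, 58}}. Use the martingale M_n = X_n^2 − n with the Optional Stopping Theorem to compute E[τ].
E[τ] = 805

M_n = X_n^2 − n is a martingale (since E[X_{n+1}^2 | F_n] = X_n^2 + 1). By OST (τ has finite mean in a bounded region), E[M_τ] = E[M_0] = X_0^2 − 0 = 23^2 = 529. Also E[M_τ] = E[X_τ^2] − E[τ]. The walk exits at 0 or 58, with P(hit 58 first) = 23/58, so E[X_τ^2] = 58^2 · 23/58 + 0 = 1334. Thus E[τ] = E[X_τ^2] − E[M_τ] = 1334 − 529 = 805 = 23(58 − 23) = 805.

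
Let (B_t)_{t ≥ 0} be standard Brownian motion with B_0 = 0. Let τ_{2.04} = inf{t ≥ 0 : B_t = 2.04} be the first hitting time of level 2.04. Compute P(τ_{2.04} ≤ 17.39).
P(τ_{2.04} ≤ 17.39) = 2(1 − Φ(2.04/√17.39)) = 2(1 − Φ(0.4892)) ≈ 0.6247

By the reflection principle for standard BM, P(τ_b ≤ t) = 2 · P(B_t ≥ b). Since B_t ~ N(0, t), P(B_t ≥ 2.04) = 1 − Φ(2.04/√t) = 1 − Φ(2.04/√17.39) = 1 − Φ(0.4892) ≈ 0.31235. Doubling: P(τ_{2.04} ≤ 17.39) ≈ 2 · 0.31235 = 0.62470 ≈ 0.6247.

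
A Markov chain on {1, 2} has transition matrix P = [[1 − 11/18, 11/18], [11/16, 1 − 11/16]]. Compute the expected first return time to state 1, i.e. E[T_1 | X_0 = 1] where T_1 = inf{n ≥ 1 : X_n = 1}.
E[T_1 | X_0 = 1] = 1/π_1 = 17/9

For an irreducible recurrent Markov chain with stationary distribution π, E[T_i | X_0 = i] = 1/π_i (Kac's formula). Here π_1 = (11/16)/(11/18 + 11/16) = (11/16)/(187/144) = 9/17, so E[T_1 | X_0 = 1] = 1/π_1 = (11/18 + 11/16)/(11/16) = (187/144)/(11/16) = 17/9.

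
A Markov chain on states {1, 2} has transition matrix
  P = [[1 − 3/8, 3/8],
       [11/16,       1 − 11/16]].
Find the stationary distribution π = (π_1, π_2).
π_1 = 11/17, π_2 = 6/17

Solve πP = π with π_1 + π_2 = 1. From πP = π: π_1 · (1 − 3/8) + π_2 · 11/16 = π_1 ⇒ π_2 · 11/16 = π_1 · 3/8 ⇒ π_2/π_1 = (3/8)/(11/16) = 6/11. Together with π_1 + π_2 = 1:
  π_1 = (11/16)/(3/8 + 11/16) = (11/16)/(17/16) = 11/17,
  π_2 = (3/8)/(3/8 + 11/16) = (3/8)/(17/16) = 6/17.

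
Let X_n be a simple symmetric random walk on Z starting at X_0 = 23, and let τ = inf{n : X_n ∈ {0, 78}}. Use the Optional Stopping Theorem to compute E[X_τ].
E[X_τ] = 23

X_n is a martingale and τ is a bounded-mean stopping time (indeed τ is finite a.s. with bounded expectation since the walk is in a bounded region). By the OST, E[X_τ] = E[X_0] = 23. Equivalently: E[X_τ] = 78 · P(hit 78 first) + 0 · P(hit 0 first) = 78 · (23/78) = 23.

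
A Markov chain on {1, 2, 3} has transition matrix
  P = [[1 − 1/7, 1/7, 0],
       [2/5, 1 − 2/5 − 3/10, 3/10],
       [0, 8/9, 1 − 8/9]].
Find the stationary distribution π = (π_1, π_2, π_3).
π = (224/331, 80/331, 27/331)

This is a birth-death chain on three states, which satisfies detailed balance: π_1 · P_{12} = π_2 · P_{21} and π_2 · P_{23} = π_3 · P_{32}.
From π_1 · 1/7 = π_2 · 2/5: π_2/π_1 = (1/7)/(2/5) = 5/14.
From π_2 · 3/10 = π_3 · 8/9: π_3/π_2 = (3/10)/(8/9) = 27/80.
Take π_1 proportional to 1; then unnormalized π = (1, 5/14, 27/224). Normalize by dividing by the sum 331/224:
  π = (224/331, 80/331, 27/331).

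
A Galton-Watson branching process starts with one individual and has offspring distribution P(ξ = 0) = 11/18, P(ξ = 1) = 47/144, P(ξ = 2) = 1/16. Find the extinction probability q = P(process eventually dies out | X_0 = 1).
q = 1

Mean offspring μ = 0·11/18 + 1·47/144 + 2·1/16 = 65/144 ≤ 1. For μ ≤ 1 with offspring not concentrated at 1, the Galton-Watson process goes extinct almost surely, so q = 1.
(Algebraic check: The pgf is f(s) = 11/18 + 47/144·s + 1/16·s². The extinction probability q is the smallest fixed point of f in [0, 1]. Setting s = f(s):
  1/16·s² + (47/144 − 1)·s + 11/18 = 0
  1/16·s² − (11/18 + 1/16)·s + 11/18 = 0
which factors as (s − 1)·(1/16·s − 11/18) = 0, giving roots s = 1 and s = (11/18)/(1/16) = 88/9. Since 88/9 ≥ 1, the smallest root in [0, 1] is s = 1.)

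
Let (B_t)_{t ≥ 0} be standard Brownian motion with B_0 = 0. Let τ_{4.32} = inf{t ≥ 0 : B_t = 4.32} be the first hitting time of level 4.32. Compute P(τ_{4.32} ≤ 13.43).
P(τ_{4.32} ≤ 13.43) = 2(1 − Φ(4.32/√13.43)) = 2(1 − Φ(1.1788)) ≈ 0.2385

By the reflection principle for standard BM, P(τ_b ≤ t) = 2 · P(B_t ≥ b). Since B_t ~ N(0, t), P(B_t ≥ 4.32) = 1 − Φ(4.32/√t) = 1 − Φ(4.32/√13.43) = 1 − Φ(1.1788) ≈ 0.11924. Doubling: P(τ_{4.32} ≤ 13.43) ≈ 2 · 0.11924 = 0.23848 ≈ 0.2385.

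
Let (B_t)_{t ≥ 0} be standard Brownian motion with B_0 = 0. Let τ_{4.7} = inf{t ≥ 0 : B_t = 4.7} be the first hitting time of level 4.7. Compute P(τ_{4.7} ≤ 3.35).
P(τ_{4.7} ≤ 3.35) = 2(1 − Φ(4.7/√3.35)) = 2(1 − Φ(2.5679)) ≈ 0.0102

By the reflection principle for standard BM, P(τ_b ≤ t) = 2 · P(B_t ≥ b). Since B_t ~ N(0, t), P(B_t ≥ 4.7) = 1 − Φ(4.7/√t) = 1 − Φ(4.7/√3.35) = 1 − Φ(2.5679) ≈ 0.00512. Doubling: P(τ_{4.7} ≤ 3.35) ≈ 2 · 0.00512 = 0.01024 ≈ 0.0102.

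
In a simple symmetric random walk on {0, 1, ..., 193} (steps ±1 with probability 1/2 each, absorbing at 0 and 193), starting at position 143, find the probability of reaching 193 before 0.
P(hit 193 before 0) = 143/193

Let u_k = P(hit 193 before 0 | start at k). Then u_0 = 0, u_193 = 1, and u_k = u_{k-1}/2 + u_{k+1}/2 for 1 ≤ k ≤ 192. This harmonic recurrence is solved by u_k = k/193, giving u_143 = 143/193.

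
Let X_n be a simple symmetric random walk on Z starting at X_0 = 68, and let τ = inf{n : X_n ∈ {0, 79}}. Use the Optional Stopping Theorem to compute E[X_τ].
E[X_τ] = 68

X_n is a martingale and τ is a bounded-mean stopping time (indeed τ is finite a.s. with bounded expectation since the walk is in a bounded region). By the OST, E[X_τ] = E[X_0] = 68. Equivalently: E[X_τ] = 79 · P(hit 79 first) + 0 · P(hit 0 first) = 79 · (68/79) = 68.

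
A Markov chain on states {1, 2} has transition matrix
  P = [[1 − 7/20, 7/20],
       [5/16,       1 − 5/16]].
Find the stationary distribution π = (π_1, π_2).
π_1 = 25/53, π_2 = 28/53

Solve πP = π with π_1 + π_2 = 1. From πP = π: π_1 · (1 − 7/20) + π_2 · 5/16 = π_1 ⇒ π_2 · 5/16 = π_1 · 7/20 ⇒ π_2/π_1 = (7/20)/(5/16) = 28/25. Together with π_1 + π_2 = 1:
  π_1 = (5/16)/(7/20 + 5/16) = (5/16)/(53/80) = 25/53,
  π_2 = (7/20)/(7/20 + 5/16) = (7/20)/(53/80) = 28/53.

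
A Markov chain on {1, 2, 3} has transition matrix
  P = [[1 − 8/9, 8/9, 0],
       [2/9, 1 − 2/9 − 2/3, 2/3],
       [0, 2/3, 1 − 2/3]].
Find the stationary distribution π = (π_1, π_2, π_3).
π = (1/9, 4/9, 4/9)

This is a birth-death chain on three states, which satisfies detailed balance: π_1 · P_{12} = π_2 · P_{21} and π_2 · P_{23} = π_3 · P_{32}.
From π_1 · 8/9 = π_2 · 2/9: π_2/π_1 = (8/9)/(2/9) = 4.
From π_2 · 2/3 = π_3 · 2/3: π_3/π_2 = (2/3)/(2/3) = 1.
Take π_1 proportional to 1; then unnormalized π = (1, 4, 4). Normalize by dividing by the sum 9:
  π = (1/9, 4/9, 4/9).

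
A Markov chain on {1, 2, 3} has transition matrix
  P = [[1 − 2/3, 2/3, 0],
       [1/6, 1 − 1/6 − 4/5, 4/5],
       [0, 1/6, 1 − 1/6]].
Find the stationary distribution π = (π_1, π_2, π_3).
π = (5/121, 20/121, 96/121)

This is a birth-death chain on three states, which satisfies detailed balance: π_1 · P_{12} = π_2 · P_{21} and π_2 · P_{23} = π_3 · P_{32}.
From π_1 · 2/3 = π_2 · 1/6: π_2/π_1 = (2/3)/(1/6) = 4.
From π_2 · 4/5 = π_3 · 1/6: π_3/π_2 = (4/5)/(1/6) = 24/5.
Take π_1 proportional to 1; then unnormalized π = (1, 4, 96/5). Normalize by dividing by the sum 121/5:
  π = (5/121, 20/121, 96/121).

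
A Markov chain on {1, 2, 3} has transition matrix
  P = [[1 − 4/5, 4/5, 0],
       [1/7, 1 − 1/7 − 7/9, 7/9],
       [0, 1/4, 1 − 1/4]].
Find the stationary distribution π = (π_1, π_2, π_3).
π = (45/1081, 252/1081, 784/1081)

This is a birth-death chain on three states, which satisfies detailed balance: π_1 · P_{12} = π_2 · P_{21} and π_2 · P_{23} = π_3 · P_{32}.
From π_1 · 4/5 = π_2 · 1/7: π_2/π_1 = (4/5)/(1/7) = 28/5.
From π_2 · 7/9 = π_3 · 1/4: π_3/π_2 = (7/9)/(1/4) = 28/9.
Take π_1 proportional to 1; then unnormalized π = (1, 28/5, 784/45). Normalize by dividing by the sum 1081/45:
  π = (45/1081, 252/1081, 784/1081).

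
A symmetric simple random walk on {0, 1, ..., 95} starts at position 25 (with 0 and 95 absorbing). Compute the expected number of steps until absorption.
E[τ | X_0 = 25] = 1750

Let v_k = E[τ | X_0 = k]. Boundary: v_0 = v_95 = 0. Recurrence: v_k = 1 + (v_{k-1} + v_{k+1})/2 for 1 ≤ k ≤ 94. The particular solution to v_k − (v_{k-1} + v_{k+1})/2 = 1 is v_k = −k^2. Adding homogeneous solution A + B k and matching boundaries gives v_k = k (95 − k). Substituting k = 25: v_25 = 25 · 70 = 1750.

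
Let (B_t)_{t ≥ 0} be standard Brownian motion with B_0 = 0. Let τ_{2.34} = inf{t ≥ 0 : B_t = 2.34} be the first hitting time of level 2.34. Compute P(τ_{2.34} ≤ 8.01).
P(τ_{2.34} ≤ 8.01) = 2(1 − Φ(2.34/√8.01)) = 2(1 − Φ(0.8268)) ≈ 0.4084

By the reflection principle for standard BM, P(τ_b ≤ t) = 2 · P(B_t ≥ b). Since B_t ~ N(0, t), P(B_t ≥ 2.34) = 1 − Φ(2.34/√t) = 1 − Φ(2.34/√8.01) = 1 − Φ(0.8268) ≈ 0.20418. Doubling: P(τ_{2.34} ≤ 8.01) ≈ 2 · 0.20418 = 0.40836 ≈ 0.4084.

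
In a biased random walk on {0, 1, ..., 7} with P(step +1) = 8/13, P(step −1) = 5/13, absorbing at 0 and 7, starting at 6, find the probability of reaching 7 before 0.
P(hit 7 before 0) = (1 − (5/8)^6) / (1 − (5/8)^7) = 657384/673009

Let u_k denote P(reach 7 before 0 | start at k). Boundary: u_0 = 0, u_7 = 1. Recurrence: u_k = 8/13·u_{k+1} + 5/13·u_{k-1} for 1 ≤ k ≤ 6. Try u_k = A + B·r^k with r = q/p = (5/13)/(8/13) = 5/8. Substitution satisfies the recurrence; boundary conditions give:
  u_k = (1 − r^k) / (1 − r^N) = (1 − (5/8)^6) / (1 − (5/8)^7) = 657384/673009.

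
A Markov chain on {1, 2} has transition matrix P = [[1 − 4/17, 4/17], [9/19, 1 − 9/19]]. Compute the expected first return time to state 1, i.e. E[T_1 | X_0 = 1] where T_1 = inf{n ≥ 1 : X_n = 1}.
E[T_1 | X_0 = 1] = 1/π_1 = 229/153

For an irreducible recurrent Markov chain with stationary distribution π, E[T_i | X_0 = i] = 1/π_i (Kac's formula). Here π_1 = (9/19)/(4/17 + 9/19) = (9/19)/(229/323) = 153/229, so E[T_1 | X_0 = 1] = 1/π_1 = (4/17 + 9/19)/(9/19) = (229/323)/(9/19) = 229/153.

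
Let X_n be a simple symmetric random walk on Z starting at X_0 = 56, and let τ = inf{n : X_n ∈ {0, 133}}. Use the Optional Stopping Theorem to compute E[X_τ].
E[X_τ] = 56

X_n is a martingale and τ is a bounded-mean stopping time (indeed τ is finite a.s. with bounded expectation since the walk is in a bounded region). By the OST, E[X_τ] = E[X_0] = 56. Equivalently: E[X_τ] = 133 · P(hit 133 first) + 0 · P(hit 0 first) = 133 · (56/133) = 56.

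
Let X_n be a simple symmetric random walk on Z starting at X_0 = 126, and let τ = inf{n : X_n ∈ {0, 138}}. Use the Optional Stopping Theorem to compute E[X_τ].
E[X_τ] = 126

X_n is a martingale and τ is a bounded-mean stopping time (indeed τ is finite a.s. with bounded expectation since the walk is in a bounded region). By the OST, E[X_τ] = E[X_0] = 126. Equivalently: E[X_τ] = 138 · P(hit 138 first) + 0 · P(hit 0 first) = 138 · (126/138) = 126.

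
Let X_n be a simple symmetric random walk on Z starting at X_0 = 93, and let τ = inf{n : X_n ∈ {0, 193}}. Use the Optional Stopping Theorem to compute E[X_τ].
E[X_τ] = 93

X_n is a martingale and τ is a bounded-mean stopping time (indeed τ is finite a.s. with bounded expectation since the walk is in a bounded region). By the OST, E[X_τ] = E[X_0] = 93. Equivalently: E[X_τ] = 193 · P(hit 193 first) + 0 · P(hit 0 first) = 193 · (93/193) = 93.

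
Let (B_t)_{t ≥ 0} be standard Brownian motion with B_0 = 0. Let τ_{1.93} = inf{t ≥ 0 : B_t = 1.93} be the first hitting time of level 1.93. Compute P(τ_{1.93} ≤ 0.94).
P(τ_{1.93} ≤ 0.94) = 2(1 − Φ(1.93/√0.94)) = 2(1 − Φ(1.9906)) ≈ 0.0465

By the reflection principle for standard BM, P(τ_b ≤ t) = 2 · P(B_t ≥ b). Since B_t ~ N(0, t), P(B_t ≥ 1.93) = 1 − Φ(1.93/√t) = 1 − Φ(1.93/√0.94) = 1 − Φ(1.9906) ≈ 0.02326. Doubling: P(τ_{1.93} ≤ 0.94) ≈ 2 · 0.02326 = 0.04652 ≈ 0.0465.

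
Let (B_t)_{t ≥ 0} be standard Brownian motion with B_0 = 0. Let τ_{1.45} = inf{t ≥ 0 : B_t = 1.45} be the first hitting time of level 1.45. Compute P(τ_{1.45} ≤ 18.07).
P(τ_{1.45} ≤ 18.07) = 2(1 − Φ(1.45/√18.07)) = 2(1 − Φ(0.3411)) ≈ 0.7330

By the reflection principle for standard BM, P(τ_b ≤ t) = 2 · P(B_t ≥ b). Since B_t ~ N(0, t), P(B_t ≥ 1.45) = 1 − Φ(1.45/√t) = 1 − Φ(1.45/√18.07) = 1 − Φ(0.3411) ≈ 0.36651. Doubling: P(τ_{1.45} ≤ 18.07) ≈ 2 · 0.36651 = 0.73302 ≈ 0.7330.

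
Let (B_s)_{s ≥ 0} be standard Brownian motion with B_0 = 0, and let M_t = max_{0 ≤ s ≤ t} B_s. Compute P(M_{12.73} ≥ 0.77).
P(M_{12.73} ≥ 0.77) = 2·P(B_{12.73} ≥ 0.77) = 2(1 − Φ(0.77/√12.73)) ≈ 0.8291

By the reflection principle for Brownian motion, P(M_t ≥ a) = 2 · P(B_t ≥ a) for a ≥ 0. Since B_t ~ N(0, t), P(B_t ≥ 0.77) = 1 − Φ(0.77/√t) = 1 − Φ(0.77/√12.73) = 1 − Φ(0.2158). So
  P(M_{12.73} ≥ 0.77) = 2(1 − Φ(0.2158)) ≈ 0.8291.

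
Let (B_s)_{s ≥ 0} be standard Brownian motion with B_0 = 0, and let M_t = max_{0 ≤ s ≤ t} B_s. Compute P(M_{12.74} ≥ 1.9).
P(M_{12.74} ≥ 1.9) = 2·P(B_{12.74} ≥ 1.9) = 2(1 − Φ(1.9/√12.74)) ≈ 0.5945

By the reflection principle for Brownian motion, P(M_t ≥ a) = 2 · P(B_t ≥ a) for a ≥ 0. Since B_t ~ N(0, t), P(B_t ≥ 1.9) = 1 − Φ(1.9/√t) = 1 − Φ(1.9/√12.74) = 1 − Φ(0.5323). So
  P(M_{12.74} ≥ 1.9) = 2(1 − Φ(0.5323)) ≈ 0.5945.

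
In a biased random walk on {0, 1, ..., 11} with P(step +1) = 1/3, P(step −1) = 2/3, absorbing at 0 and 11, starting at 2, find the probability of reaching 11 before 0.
P(hit 11 before 0) = (1 − (2)^2) / (1 − (2)^11) = 3/2047

Let u_k denote P(reach 11 before 0 | start at k). Boundary: u_0 = 0, u_11 = 1. Recurrence: u_k = 1/3·u_{k+1} + 2/3·u_{k-1} for 1 ≤ k ≤ 10. Try u_k = A + B·r^k with r = q/p = (2/3)/(1/3) = 2. Substitution satisfies the recurrence; boundary conditions give:
  u_k = (1 − r^k) / (1 − r^N) = (1 − (2)^2) / (1 − (2)^11) = 3/2047.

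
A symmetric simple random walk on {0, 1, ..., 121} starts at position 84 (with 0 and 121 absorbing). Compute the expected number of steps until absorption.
E[τ | X_0 = 84] = 3108

Let v_k = E[τ | X_0 = k]. Boundary: v_0 = v_121 = 0. Recurrence: v_k = 1 + (v_{k-1} + v_{k+1})/2 for 1 ≤ k ≤ 120. The particular solution to v_k − (v_{k-1} + v_{k+1})/2 = 1 is v_k = −k^2. Adding homogeneous solution A + B k and matching boundaries gives v_k = k (121 − k). Substituting k = 84: v_84 = 84 · 37 = 3108.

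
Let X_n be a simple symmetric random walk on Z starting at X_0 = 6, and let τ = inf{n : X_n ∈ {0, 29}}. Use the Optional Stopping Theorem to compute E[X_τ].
E[X_τ] = 6

X_n is a martingale and τ is a bounded-mean stopping time (indeed τ is finite a.s. with bounded expectation since the walk is in a bounded region). By the OST, E[X_τ] = E[X_0] = 6. Equivalently: E[X_τ] = 29 · P(hit 29 first) + 0 · P(hit 0 first) = 29 · (6/29) = 6.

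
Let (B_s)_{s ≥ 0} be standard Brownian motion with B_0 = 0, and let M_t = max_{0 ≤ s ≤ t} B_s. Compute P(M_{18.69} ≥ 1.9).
P(M_{18.69} ≥ 1.9) = 2·P(B_{18.69} ≥ 1.9) = 2(1 − Φ(1.9/√18.69)) ≈ 0.6603

By the reflection principle for Brownian motion, P(M_t ≥ a) = 2 · P(B_t ≥ a) for a ≥ 0. Since B_t ~ N(0, t), P(B_t ≥ 1.9) = 1 − Φ(1.9/√t) = 1 − Φ(1.9/√18.69) = 1 − Φ(0.4395). So
  P(M_{18.69} ≥ 1.9) = 2(1 − Φ(0.4395)) ≈ 0.6603.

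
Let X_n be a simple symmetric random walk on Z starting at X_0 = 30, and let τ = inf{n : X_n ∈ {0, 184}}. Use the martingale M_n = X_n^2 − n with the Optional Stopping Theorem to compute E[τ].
E[τ] = 4620

M_n = X_n^2 − n is a martingale (since E[X_{n+1}^2 | F_n] = X_n^2 + 1). By OST (τ has finite mean in a bounded region), E[M_τ] = E[M_0] = X_0^2 − 0 = 30^2 = 900. Also E[M_τ] = E[X_τ^2] − E[τ]. The walk exits at 0 or 184, with P(hit 184 first) = 30/184, so E[X_τ^2] = 184^2 · 30/184 + 0 = 5520. Thus E[τ] = E[X_τ^2] − E[M_τ] = 5520 − 900 = 4620 = 30(184 − 30) = 4620.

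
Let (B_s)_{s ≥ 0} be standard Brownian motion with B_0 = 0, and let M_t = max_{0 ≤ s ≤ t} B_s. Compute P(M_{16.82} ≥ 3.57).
P(M_{16.82} ≥ 3.57) = 2·P(B_{16.82} ≥ 3.57) = 2(1 − Φ(3.57/√16.82)) ≈ 0.3840

By the reflection principle for Brownian motion, P(M_t ≥ a) = 2 · P(B_t ≥ a) for a ≥ 0. Since B_t ~ N(0, t), P(B_t ≥ 3.57) = 1 − Φ(3.57/√t) = 1 − Φ(3.57/√16.82) = 1 − Φ(0.8705). So
  P(M_{16.82} ≥ 3.57) = 2(1 − Φ(0.8705)) ≈ 0.3840.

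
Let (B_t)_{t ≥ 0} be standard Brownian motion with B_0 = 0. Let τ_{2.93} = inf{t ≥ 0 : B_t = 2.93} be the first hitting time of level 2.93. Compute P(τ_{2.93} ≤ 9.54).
P(τ_{2.93} ≤ 9.54) = 2(1 − Φ(2.93/√9.54)) = 2(1 − Φ(0.9486)) ≈ 0.3428

By the reflection principle for standard BM, P(τ_b ≤ t) = 2 · P(B_t ≥ b). Since B_t ~ N(0, t), P(B_t ≥ 2.93) = 1 − Φ(2.93/√t) = 1 − Φ(2.93/√9.54) = 1 − Φ(0.9486) ≈ 0.17141. Doubling: P(τ_{2.93} ≤ 9.54) ≈ 2 · 0.17141 = 0.34282 ≈ 0.3428.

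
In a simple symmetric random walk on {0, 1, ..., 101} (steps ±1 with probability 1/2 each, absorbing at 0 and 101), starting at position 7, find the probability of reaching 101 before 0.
P(hit 101 before 0) = 7/101

Let u_k = P(hit 101 before 0 | start at k). Then u_0 = 0, u_101 = 1, and u_k = u_{k-1}/2 + u_{k+1}/2 for 1 ≤ k ≤ 100. This harmonic recurrence is solved by u_k = k/101, giving u_7 = 7/101.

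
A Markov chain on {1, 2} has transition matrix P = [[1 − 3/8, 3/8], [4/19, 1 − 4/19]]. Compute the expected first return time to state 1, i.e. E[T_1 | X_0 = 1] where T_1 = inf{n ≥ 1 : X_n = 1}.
E[T_1 | X_0 = 1] = 1/π_1 = 89/32

For an irreducible recurrent Markov chain with stationary distribution π, E[T_i | X_0 = i] = 1/π_i (Kac's formula). Here π_1 = (4/19)/(3/8 + 4/19) = (4/19)/(89/152) = 32/89, so E[T_1 | X_0 = 1] = 1/π_1 = (3/8 + 4/19)/(4/19) = (89/152)/(4/19) = 89/32.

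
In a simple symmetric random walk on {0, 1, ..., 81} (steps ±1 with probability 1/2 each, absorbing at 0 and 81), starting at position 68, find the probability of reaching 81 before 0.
P(hit 81 before 0) = 68/81

Let u_k = P(hit 81 before 0 | start at k). Then u_0 = 0, u_81 = 1, and u_k = u_{k-1}/2 + u_{k+1}/2 for 1 ≤ k ≤ 80. This harmonic recurrence is solved by u_k = k/81, giving u_68 = 68/81.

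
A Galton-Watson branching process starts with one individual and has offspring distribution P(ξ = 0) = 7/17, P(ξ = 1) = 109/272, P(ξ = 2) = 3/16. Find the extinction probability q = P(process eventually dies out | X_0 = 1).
q = 1

Mean offspring μ = 0·7/17 + 1·109/272 + 2·3/16 = 211/272 ≤ 1. For μ ≤ 1 with offspring not concentrated at 1, the Galton-Watson process goes extinct almost surely, so q = 1.
(Algebraic check: The pgf is f(s) = 7/17 + 109/272·s + 3/16·s². The extinction probability q is the smallest fixed point of f in [0, 1]. Setting s = f(s):
  3/16·s² + (109/272 − 1)·s + 7/17 = 0
  3/16·s² − (7/17 + 3/16)·s + 7/17 = 0
which factors as (s − 1)·(3/16·s − 7/17) = 0, giving roots s = 1 and s = (7/17)/(3/16) = 112/51. Since 112/51 ≥ 1, the smallest root in [0, 1] is s = 1.)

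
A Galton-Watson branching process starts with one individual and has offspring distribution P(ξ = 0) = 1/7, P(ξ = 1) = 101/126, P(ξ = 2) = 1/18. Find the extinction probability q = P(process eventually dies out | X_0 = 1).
q = 1

Mean offspring μ = 0·1/7 + 1·101/126 + 2·1/18 = 115/126 ≤ 1. For μ ≤ 1 with offspring not concentrated at 1, the Galton-Watson process goes extinct almost surely, so q = 1.
(Algebraic check: The pgf is f(s) = 1/7 + 101/126·s + 1/18·s². The extinction probability q is the smallest fixed point of f in [0, 1]. Setting s = f(s):
  1/18·s² + (101/126 − 1)·s + 1/7 = 0
  1/18·s² − (1/7 + 1/18)·s + 1/7 = 0
which factors as (s − 1)·(1/18·s − 1/7) = 0, giving roots s = 1 and s = (1/7)/(1/18) = 18/7. Since 18/7 ≥ 1, the smallest root in [0, 1] is s = 1.)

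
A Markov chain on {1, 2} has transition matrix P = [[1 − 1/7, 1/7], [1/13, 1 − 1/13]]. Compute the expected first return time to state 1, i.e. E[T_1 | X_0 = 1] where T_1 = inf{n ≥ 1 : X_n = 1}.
E[T_1 | X_0 = 1] = 1/π_1 = 20/7

For an irreducible recurrent Markov chain with stationary distribution π, E[T_i | X_0 = i] = 1/π_i (Kac's formula). Here π_1 = (1/13)/(1/7 + 1/13) = (1/13)/(20/91) = 7/20, so E[T_1 | X_0 = 1] = 1/π_1 = (1/7 + 1/13)/(1/13) = (20/91)/(1/13) = 20/7.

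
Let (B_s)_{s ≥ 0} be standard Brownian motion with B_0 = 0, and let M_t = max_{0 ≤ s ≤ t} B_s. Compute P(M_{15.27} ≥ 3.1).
P(M_{15.27} ≥ 3.1) = 2·P(B_{15.27} ≥ 3.1) = 2(1 − Φ(3.1/√15.27)) ≈ 0.4276

By the reflection principle for Brownian motion, P(M_t ≥ a) = 2 · P(B_t ≥ a) for a ≥ 0. Since B_t ~ N(0, t), P(B_t ≥ 3.1) = 1 − Φ(3.1/√t) = 1 − Φ(3.1/√15.27) = 1 − Φ(0.7933). So
  P(M_{15.27} ≥ 3.1) = 2(1 − Φ(0.7933)) ≈ 0.4276.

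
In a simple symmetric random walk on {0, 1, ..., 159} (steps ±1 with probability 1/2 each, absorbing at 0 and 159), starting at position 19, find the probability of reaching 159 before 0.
P(hit 159 before 0) = 19/159

Let u_k = P(hit 159 before 0 | start at k). Then u_0 = 0, u_159 = 1, and u_k = u_{k-1}/2 + u_{k+1}/2 for 1 ≤ k ≤ 158. This harmonic recurrence is solved by u_k = k/159, giving u_19 = 19/159.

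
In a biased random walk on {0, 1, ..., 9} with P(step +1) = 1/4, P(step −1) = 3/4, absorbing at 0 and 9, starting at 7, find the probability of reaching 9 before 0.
P(hit 9 before 0) = (1 − (3)^7) / (1 − (3)^9) = 1093/9841

Let u_k denote P(reach 9 before 0 | start at k). Boundary: u_0 = 0, u_9 = 1. Recurrence: u_k = 1/4·u_{k+1} + 3/4·u_{k-1} for 1 ≤ k ≤ 8. Try u_k = A + B·r^k with r = q/p = (3/4)/(1/4) = 3. Substitution satisfies the recurrence; boundary conditions give:
  u_k = (1 − r^k) / (1 − r^N) = (1 − (3)^7) / (1 − (3)^9) = 1093/9841.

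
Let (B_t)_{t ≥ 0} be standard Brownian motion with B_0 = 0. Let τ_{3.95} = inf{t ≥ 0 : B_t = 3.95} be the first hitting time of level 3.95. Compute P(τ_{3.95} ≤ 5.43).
P(τ_{3.95} ≤ 5.43) = 2(1 − Φ(3.95/√5.43)) = 2(1 − Φ(1.6951)) ≈ 0.0901

By the reflection principle for standard BM, P(τ_b ≤ t) = 2 · P(B_t ≥ b). Since B_t ~ N(0, t), P(B_t ≥ 3.95) = 1 − Φ(3.95/√t) = 1 − Φ(3.95/√5.43) = 1 − Φ(1.6951) ≈ 0.04503. Doubling: P(τ_{3.95} ≤ 5.43) ≈ 2 · 0.04503 = 0.09006 ≈ 0.0901.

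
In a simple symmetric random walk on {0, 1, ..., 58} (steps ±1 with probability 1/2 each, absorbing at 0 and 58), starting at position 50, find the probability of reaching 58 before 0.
P(hit 58 before 0) = 50/58 = 25/29

Let u_k = P(hit 58 before 0 | start at k). Then u_0 = 0, u_58 = 1, and u_k = u_{k-1}/2 + u_{k+1}/2 for 1 ≤ k ≤ 57. This harmonic recurrence is solved by u_k = k/58, giving u_50 = 50/58 = 25/29.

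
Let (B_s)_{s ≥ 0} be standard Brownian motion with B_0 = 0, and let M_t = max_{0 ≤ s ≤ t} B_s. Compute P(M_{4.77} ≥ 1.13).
P(M_{4.77} ≥ 1.13) = 2·P(B_{4.77} ≥ 1.13) = 2(1 − Φ(1.13/√4.77)) ≈ 0.6049

By the reflection principle for Brownian motion, P(M_t ≥ a) = 2 · P(B_t ≥ a) for a ≥ 0. Since B_t ~ N(0, t), P(B_t ≥ 1.13) = 1 − Φ(1.13/√t) = 1 − Φ(1.13/√4.77) = 1 − Φ(0.5174). So
  P(M_{4.77} ≥ 1.13) = 2(1 − Φ(0.5174)) ≈ 0.6049.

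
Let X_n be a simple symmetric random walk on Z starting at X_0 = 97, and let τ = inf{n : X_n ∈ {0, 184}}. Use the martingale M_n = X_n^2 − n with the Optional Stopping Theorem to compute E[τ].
E[τ] = 8439

M_n = X_n^2 − n is a martingale (since E[X_{n+1}^2 | F_n] = X_n^2 + 1). By OST (τ has finite mean in a bounded region), E[M_τ] = E[M_0] = X_0^2 − 0 = 97^2 = 9409. Also E[M_τ] = E[X_τ^2] − E[τ]. The walk exits at 0 or 184, with P(hit 184 first) = 97/184, so E[X_τ^2] = 184^2 · 97/184 + 0 = 17848. Thus E[τ] = E[X_τ^2] − E[M_τ] = 17848 − 9409 = 8439 = 97(184 − 97) = 8439.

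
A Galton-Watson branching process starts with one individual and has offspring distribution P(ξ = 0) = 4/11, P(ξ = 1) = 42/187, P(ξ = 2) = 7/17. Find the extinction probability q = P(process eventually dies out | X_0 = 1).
q = 68/77

The pgf is f(s) = 4/11 + 42/187·s + 7/17·s². The extinction probability q is the smallest fixed point of f in [0, 1]. Setting s = f(s):
  7/17·s² + (42/187 − 1)·s + 4/11 = 0
  7/17·s² − (4/11 + 7/17)·s + 4/11 = 0
which factors as (s − 1)·(7/17·s − 4/11) = 0, giving roots s = 1 and s = (4/11)/(7/17) = 68/77.
Mean offspring μ = 42/187 + 2·7/17 = 196/187 > 1 (supercritical), so q < 1. The extinction probability is the smaller root: q = (4/11)/(7/17) = 68/77.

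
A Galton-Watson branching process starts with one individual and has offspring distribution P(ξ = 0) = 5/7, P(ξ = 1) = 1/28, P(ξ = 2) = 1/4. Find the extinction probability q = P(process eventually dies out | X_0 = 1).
q = 1

Mean offspring μ = 0·5/7 + 1·1/28 + 2·1/4 = 15/28 ≤ 1. For μ ≤ 1 with offspring not concentrated at 1, the Galton-Watson process goes extinct almost surely, so q = 1.
(Algebraic check: The pgf is f(s) = 5/7 + 1/28·s + 1/4·s². The extinction probability q is the smallest fixed point of f in [0, 1]. Setting s = f(s):
  1/4·s² + (1/28 − 1)·s + 5/7 = 0
  1/4·s² − (5/7 + 1/4)·s + 5/7 = 0
which factors as (s − 1)·(1/4·s − 5/7) = 0, giving roots s = 1 and s = (5/7)/(1/4) = 20/7. Since 20/7 ≥ 1, the smallest root in [0, 1] is s = 1.)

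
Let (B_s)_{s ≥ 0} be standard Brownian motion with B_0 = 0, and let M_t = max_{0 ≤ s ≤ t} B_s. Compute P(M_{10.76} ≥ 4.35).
P(M_{10.76} ≥ 4.35) = 2·P(B_{10.76} ≥ 4.35) = 2(1 − Φ(4.35/√10.76)) ≈ 0.1848

By the reflection principle for Brownian motion, P(M_t ≥ a) = 2 · P(B_t ≥ a) for a ≥ 0. Since B_t ~ N(0, t), P(B_t ≥ 4.35) = 1 − Φ(4.35/√t) = 1 − Φ(4.35/√10.76) = 1 − Φ(1.3261). So
  P(M_{10.76} ≥ 4.35) = 2(1 − Φ(1.3261)) ≈ 0.1848.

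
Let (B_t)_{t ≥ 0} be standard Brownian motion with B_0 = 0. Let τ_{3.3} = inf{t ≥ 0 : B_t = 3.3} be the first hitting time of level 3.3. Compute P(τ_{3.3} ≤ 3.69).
P(τ_{3.3} ≤ 3.69) = 2(1 − Φ(3.3/√3.69)) = 2(1 − Φ(1.7179)) ≈ 0.0858

By the reflection principle for standard BM, P(τ_b ≤ t) = 2 · P(B_t ≥ b). Since B_t ~ N(0, t), P(B_t ≥ 3.3) = 1 − Φ(3.3/√t) = 1 − Φ(3.3/√3.69) = 1 − Φ(1.7179) ≈ 0.04291. Doubling: P(τ_{3.3} ≤ 3.69) ≈ 2 · 0.04291 = 0.08582 ≈ 0.0858.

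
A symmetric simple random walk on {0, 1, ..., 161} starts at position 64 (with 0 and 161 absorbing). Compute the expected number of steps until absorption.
E[τ | X_0 = 64] = 6208

Let v_k = E[τ | X_0 = k]. Boundary: v_0 = v_161 = 0. Recurrence: v_k = 1 + (v_{k-1} + v_{k+1})/2 for 1 ≤ k ≤ 160. The particular solution to v_k − (v_{k-1} + v_{k+1})/2 = 1 is v_k = −k^2. Adding homogeneous solution A + B k and matching boundaries gives v_k = k (161 − k). Substituting k = 64: v_64 = 64 · 97 = 6208.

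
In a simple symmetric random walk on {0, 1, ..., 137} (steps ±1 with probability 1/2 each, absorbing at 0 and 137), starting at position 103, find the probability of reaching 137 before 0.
P(hit 137 before 0) = 103/137

Let u_k = P(hit 137 before 0 | start at k). Then u_0 = 0, u_137 = 1, and u_k = u_{k-1}/2 + u_{k+1}/2 for 1 ≤ k ≤ 136. This harmonic recurrence is solved by u_k = k/137, giving u_103 = 103/137.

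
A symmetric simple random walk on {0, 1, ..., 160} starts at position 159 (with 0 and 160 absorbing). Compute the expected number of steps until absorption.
E[τ | X_0 = 159] = 159

Let v_k = E[τ | X_0 = k]. Boundary: v_0 = v_160 = 0. Recurrence: v_k = 1 + (v_{k-1} + v_{k+1})/2 for 1 ≤ k ≤ 159. The particular solution to v_k − (v_{k-1} + v_{k+1})/2 = 1 is v_k = −k^2. Adding homogeneous solution A + B k and matching boundaries gives v_k = k (160 − k). Substituting k = 159: v_159 = 159 · 1 = 159.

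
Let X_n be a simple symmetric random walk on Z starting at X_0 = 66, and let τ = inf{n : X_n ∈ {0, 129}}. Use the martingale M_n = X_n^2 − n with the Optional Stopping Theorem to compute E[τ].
E[τ] = 4158

M_n = X_n^2 − n is a martingale (since E[X_{n+1}^2 | F_n] = X_n^2 + 1). By OST (τ has finite mean in a bounded region), E[M_τ] = E[M_0] = X_0^2 − 0 = 66^2 = 4356. Also E[M_τ] = E[X_τ^2] − E[τ]. The walk exits at 0 or 129, with P(hit 129 first) = 66/129, so E[X_τ^2] = 129^2 · 66/129 + 0 = 8514. Thus E[τ] = E[X_τ^2] − E[M_τ] = 8514 − 4356 = 4158 = 66(129 − 66) = 4158.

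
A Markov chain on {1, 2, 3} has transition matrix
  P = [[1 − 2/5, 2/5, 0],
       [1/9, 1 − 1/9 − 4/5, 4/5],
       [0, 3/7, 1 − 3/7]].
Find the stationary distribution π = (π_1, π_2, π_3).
π = (25/283, 90/283, 168/283)

This is a birth-death chain on three states, which satisfies detailed balance: π_1 · P_{12} = π_2 · P_{21} and π_2 · P_{23} = π_3 · P_{32}.
From π_1 · 2/5 = π_2 · 1/9: π_2/π_1 = (2/5)/(1/9) = 18/5.
From π_2 · 4/5 = π_3 · 3/7: π_3/π_2 = (4/5)/(3/7) = 28/15.
Take π_1 proportional to 1; then unnormalized π = (1, 18/5, 168/25). Normalize by dividing by the sum 283/25:
  π = (25/283, 90/283, 168/283).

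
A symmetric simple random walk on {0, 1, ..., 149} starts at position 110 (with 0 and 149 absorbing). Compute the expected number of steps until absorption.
E[τ | X_0 = 110] = 4290

Let v_k = E[τ | X_0 = k]. Boundary: v_0 = v_149 = 0. Recurrence: v_k = 1 + (v_{k-1} + v_{k+1})/2 for 1 ≤ k ≤ 148. The particular solution to v_k − (v_{k-1} + v_{k+1})/2 = 1 is v_k = −k^2. Adding homogeneous solution A + B k and matching boundaries gives v_k = k (149 − k). Substituting k = 110: v_110 = 110 · 39 = 4290.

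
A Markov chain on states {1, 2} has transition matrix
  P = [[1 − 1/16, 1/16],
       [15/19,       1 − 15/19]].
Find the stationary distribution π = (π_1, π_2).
π_1 = 240/259, π_2 = 19/259

Solve πP = π with π_1 + π_2 = 1. From πP = π: π_1 · (1 − 1/16) + π_2 · 15/19 = π_1 ⇒ π_2 · 15/19 = π_1 · 1/16 ⇒ π_2/π_1 = (1/16)/(15/19) = 19/240. Together with π_1 + π_2 = 1:
  π_1 = (15/19)/(1/16 + 15/19) = (15/19)/(259/304) = 240/259,
  π_2 = (1/16)/(1/16 + 15/19) = (1/16)/(259/304) = 19/259.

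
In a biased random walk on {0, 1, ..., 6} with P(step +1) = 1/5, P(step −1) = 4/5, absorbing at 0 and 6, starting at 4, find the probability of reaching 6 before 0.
P(hit 6 before 0) = (1 − (4)^4) / (1 − (4)^6) = 17/273

Let u_k denote P(reach 6 before 0 | start at k). Boundary: u_0 = 0, u_6 = 1. Recurrence: u_k = 1/5·u_{k+1} + 4/5·u_{k-1} for 1 ≤ k ≤ 5. Try u_k = A + B·r^k with r = q/p = (4/5)/(1/5) = 4. Substitution satisfies the recurrence; boundary conditions give:
  u_k = (1 − r^k) / (1 − r^N) = (1 − (4)^4) / (1 − (4)^6) = 17/273.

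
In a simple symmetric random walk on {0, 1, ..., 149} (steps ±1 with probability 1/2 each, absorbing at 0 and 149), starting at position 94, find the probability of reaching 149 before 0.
P(hit 149 before 0) = 94/149

Let u_k = P(hit 149 before 0 | start at k). Then u_0 = 0, u_149 = 1, and u_k = u_{k-1}/2 + u_{k+1}/2 for 1 ≤ k ≤ 148. This harmonic recurrence is solved by u_k = k/149, giving u_94 = 94/149.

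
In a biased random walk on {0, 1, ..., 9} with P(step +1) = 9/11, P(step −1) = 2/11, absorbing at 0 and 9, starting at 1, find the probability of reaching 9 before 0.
P(hit 9 before 0) = (1 − (2/9)^1) / (1 − (2/9)^9) = 43046721/55345711

Let u_k denote P(reach 9 before 0 | start at k). Boundary: u_0 = 0, u_9 = 1. Recurrence: u_k = 9/11·u_{k+1} + 2/11·u_{k-1} for 1 ≤ k ≤ 8. Try u_k = A + B·r^k with r = q/p = (2/11)/(9/11) = 2/9. Substitution satisfies the recurrence; boundary conditions give:
  u_k = (1 − r^k) / (1 − r^N) = (1 − (2/9)^1) / (1 − (2/9)^9) = 43046721/55345711.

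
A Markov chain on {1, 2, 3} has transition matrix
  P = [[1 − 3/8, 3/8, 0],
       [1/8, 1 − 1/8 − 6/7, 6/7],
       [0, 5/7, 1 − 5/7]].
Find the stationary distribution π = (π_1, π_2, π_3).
π = (5/38, 15/38, 9/19)

This is a birth-death chain on three states, which satisfies detailed balance: π_1 · P_{12} = π_2 · P_{21} and π_2 · P_{23} = π_3 · P_{32}.
From π_1 · 3/8 = π_2 · 1/8: π_2/π_1 = (3/8)/(1/8) = 3.
From π_2 · 6/7 = π_3 · 5/7: π_3/π_2 = (6/7)/(5/7) = 6/5.
Take π_1 proportional to 1; then unnormalized π = (1, 3, 18/5). Normalize by dividing by the sum 38/5:
  π = (5/38, 15/38, 9/19).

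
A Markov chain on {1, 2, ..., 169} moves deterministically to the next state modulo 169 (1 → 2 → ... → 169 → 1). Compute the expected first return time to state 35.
E[T_35 | X_0 = 35] = 169

The chain cycles deterministically, so starting at state 35 it returns in exactly 169 steps. Equivalently, the stationary distribution is uniform π_j = 1/169 for every state j, so by Kac's formula E[T_35] = 1/π_35 = 169.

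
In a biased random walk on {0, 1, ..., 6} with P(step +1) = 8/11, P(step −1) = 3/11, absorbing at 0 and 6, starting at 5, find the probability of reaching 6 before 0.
P(hit 6 before 0) = (1 − (3/8)^5) / (1 − (3/8)^6) = 52040/52283

Let u_k denote P(reach 6 before 0 | start at k). Boundary: u_0 = 0, u_6 = 1. Recurrence: u_k = 8/11·u_{k+1} + 3/11·u_{k-1} for 1 ≤ k ≤ 5. Try u_k = A + B·r^k with r = q/p = (3/11)/(8/11) = 3/8. Substitution satisfies the recurrence; boundary conditions give:
  u_k = (1 − r^k) / (1 − r^N) = (1 − (3/8)^5) / (1 − (3/8)^6) = 52040/52283.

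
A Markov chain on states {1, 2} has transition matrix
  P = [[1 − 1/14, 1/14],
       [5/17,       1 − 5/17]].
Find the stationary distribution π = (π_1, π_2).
π_1 = 70/87, π_2 = 17/87

Solve πP = π with π_1 + π_2 = 1. From πP = π: π_1 · (1 − 1/14) + π_2 · 5/17 = π_1 ⇒ π_2 · 5/17 = π_1 · 1/14 ⇒ π_2/π_1 = (1/14)/(5/17) = 17/70. Together with π_1 + π_2 = 1:
  π_1 = (5/17)/(1/14 + 5/17) = (5/17)/(87/238) = 70/87,
  π_2 = (1/14)/(1/14 + 5/17) = (1/14)/(87/238) = 17/87.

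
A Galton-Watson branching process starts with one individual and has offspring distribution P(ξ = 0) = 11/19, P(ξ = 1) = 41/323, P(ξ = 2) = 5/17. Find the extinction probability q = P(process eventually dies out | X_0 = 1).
q = 1

Mean offspring μ = 0·11/19 + 1·41/323 + 2·5/17 = 231/323 ≤ 1. For μ ≤ 1 with offspring not concentrated at 1, the Galton-Watson process goes extinct almost surely, so q = 1.
(Algebraic check: The pgf is f(s) = 11/19 + 41/323·s + 5/17·s². The extinction probability q is the smallest fixed point of f in [0, 1]. Setting s = f(s):
  5/17·s² + (41/323 − 1)·s + 11/19 = 0
  5/17·s² − (11/19 + 5/17)·s + 11/19 = 0
which factors as (s − 1)·(5/17·s − 11/19) = 0, giving roots s = 1 and s = (11/19)/(5/17) = 187/95. Since 187/95 ≥ 1, the smallest root in [0, 1] is s = 1.)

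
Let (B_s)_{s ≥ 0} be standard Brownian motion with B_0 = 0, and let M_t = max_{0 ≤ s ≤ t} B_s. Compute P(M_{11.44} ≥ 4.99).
P(M_{11.44} ≥ 4.99) = 2·P(B_{11.44} ≥ 4.99) = 2(1 − Φ(4.99/√11.44)) ≈ 0.1401

By the reflection principle for Brownian motion, P(M_t ≥ a) = 2 · P(B_t ≥ a) for a ≥ 0. Since B_t ~ N(0, t), P(B_t ≥ 4.99) = 1 − Φ(4.99/√t) = 1 − Φ(4.99/√11.44) = 1 − Φ(1.4753). So
  P(M_{11.44} ≥ 4.99) = 2(1 − Φ(1.4753)) ≈ 0.1401.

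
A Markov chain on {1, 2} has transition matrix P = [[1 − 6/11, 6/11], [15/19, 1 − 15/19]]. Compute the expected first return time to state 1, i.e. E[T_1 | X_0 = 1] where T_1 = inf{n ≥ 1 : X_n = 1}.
E[T_1 | X_0 = 1] = 1/π_1 = 93/55

For an irreducible recurrent Markov chain with stationary distribution π, E[T_i | X_0 = i] = 1/π_i (Kac's formula). Here π_1 = (15/19)/(6/11 + 15/19) = (15/19)/(279/209) = 55/93, so E[T_1 | X_0 = 1] = 1/π_1 = (6/11 + 15/19)/(15/19) = (279/209)/(15/19) = 93/55.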